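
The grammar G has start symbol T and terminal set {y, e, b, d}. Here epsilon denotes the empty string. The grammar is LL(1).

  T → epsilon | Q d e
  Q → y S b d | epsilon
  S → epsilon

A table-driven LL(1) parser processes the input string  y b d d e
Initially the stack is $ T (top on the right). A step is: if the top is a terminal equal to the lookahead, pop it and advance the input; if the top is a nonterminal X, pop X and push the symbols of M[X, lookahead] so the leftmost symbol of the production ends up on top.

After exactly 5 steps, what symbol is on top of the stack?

step 1: stack=$ T  input=y b d d e $  — expand T → Q d e
step 2: stack=$ e d Q  input=y b d d e $  — expand Q → y S b d
step 3: stack=$ e d d b S y  input=y b d d e $  — match y
step 4: stack=$ e d d b S  input=b d d e $  — expand S → epsilon
step 5: stack=$ e d d b  input=b d d e $  — match b
Stack after step 5: $ e d d (top = d).

d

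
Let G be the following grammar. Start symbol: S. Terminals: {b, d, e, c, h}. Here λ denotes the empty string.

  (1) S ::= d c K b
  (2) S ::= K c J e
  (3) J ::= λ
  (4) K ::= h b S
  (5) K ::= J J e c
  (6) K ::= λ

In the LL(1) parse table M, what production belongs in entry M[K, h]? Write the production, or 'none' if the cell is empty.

FIRST(J) = {λ}
FIRST(K) = {λ, e, h}  (via J J e c)
FIRST(S) = {c, d, e, h}  (via K c J e)
FOLLOW(S) includes $ since S is the start symbol.
FOLLOW(K): in S::=d c K b, K is followed by b with FIRST {b}; in S::=K c J e, K is followed by c J e with FIRST {c}. Thus FOLLOW(K) = {b, c}.
For K ::= h b S: FIRST(h b S) = {h}, so it goes in M[K, t] for t ∈ {h}.
For K ::= J J e c: FIRST(J J e c) = {e}, so it goes in M[K, t] for t ∈ {e}.
For K ::= λ: FIRST(λ) = {λ}, so it goes in M[K, t] for t ∈ {}; since λ ∈ FIRST, also for every t ∈ FOLLOW(K) = {b, c}.

K ::= h b S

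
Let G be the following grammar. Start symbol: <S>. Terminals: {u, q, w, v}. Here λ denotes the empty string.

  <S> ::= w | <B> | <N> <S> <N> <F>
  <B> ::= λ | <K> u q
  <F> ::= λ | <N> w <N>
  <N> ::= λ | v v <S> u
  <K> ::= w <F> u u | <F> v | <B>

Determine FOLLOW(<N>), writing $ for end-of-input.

{$, u, v, w}

FIRST(<N>) = {λ, v}
FIRST(<F>) = {λ, v, w}  (via <N> w <N>)
FIRST(<S>) = {λ, u, v, w}  (via <B>, <N> <S> <N> <F>)
FIRST(<B>) = {λ, u, v, w}  (via <K> u q)
FIRST(<K>) = {λ, u, v, w}  (via <F> v, <B>)
FOLLOW(<S>) includes $ since <S> is the start symbol.
FOLLOW(<S>): in <S>::=<N> <S> <N> <F>, <S> is followed by <N> <F> with FIRST {λ, v, w}; in <S>::=<N> <S> <N> <F>, the suffix after <S> is nullable (adds nothing new); in <N>::=v v <S> u, <S> is followed by u with FIRST {u}. Thus FOLLOW(<S>) = {$, u, v, w}.
FOLLOW(<F>): in <S>::=<N> <S> <N> <F>, the suffix after <F> is empty, so FOLLOW(<F>) ⊇ FOLLOW(<S>) = {$, u, v, w}; in <K>::=w <F> u u, <F> is followed by u u with FIRST {u}; in <K>::=<F> v, <F> is followed by v with FIRST {v}. Thus FOLLOW(<F>) = {$, u, v, w}.
FOLLOW(<N>): in <S>::=<N> <S> <N> <F> (occurrence 1), <N> is followed by <S> <N> <F> with FIRST {λ, u, v, w}; in <S>::=<N> <S> <N> <F> (occurrence 1), the suffix after <N> is nullable, so FOLLOW(<N>) ⊇ FOLLOW(<S>) = {$, u, v, w}; in <S>::=<N> <S> <N> <F> (occurrence 2), <N> is followed by <F> with FIRST {λ, v, w}; in <S>::=<N> <S> <N> <F> (occurrence 2), the suffix after <N> is nullable, so FOLLOW(<N>) ⊇ FOLLOW(<S>) = {$, u, v, w}; in <F>::=<N> w <N> (occurrence 1), <N> is followed by w <N> with FIRST {w}; in <F>::=<N> w <N> (occurrence 2), the suffix after <N> is empty, so FOLLOW(<N>) ⊇ FOLLOW(<F>) = {$, u, v, w}. Thus FOLLOW(<N>) = {$, u, v, w}.
FOLLOW(<K>): in <B>::=<K> u q, <K> is followed by u q with FIRST {u}. Thus FOLLOW(<K>) = {u}.
FOLLOW(<B>): in <S>::=<B>, the suffix after <B> is empty, so FOLLOW(<B>) ⊇ FOLLOW(<S>) = {$, u, v, w}; in <K>::=<B>, the suffix after <B> is empty, so FOLLOW(<B>) ⊇ FOLLOW(<K>) = {u}. Thus FOLLOW(<B>) = {$, u, v, w}.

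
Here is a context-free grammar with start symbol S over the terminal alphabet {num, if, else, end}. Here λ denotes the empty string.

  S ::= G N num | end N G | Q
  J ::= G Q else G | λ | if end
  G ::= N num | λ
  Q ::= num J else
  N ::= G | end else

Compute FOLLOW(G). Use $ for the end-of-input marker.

FIRST(Q) = {num}
FIRST(S) = {end, num}  (via G N num, Q)
FIRST(J) = {λ, end, if, num}  (via G Q else G)
FIRST(G) = {λ, end, num}  (via N num)
FIRST(N) = {λ, end, num}  (via G)
FOLLOW(S) includes $ since S is the start symbol.
FOLLOW(S): S appears on no right-hand side. Thus FOLLOW(S) = {$}.
FOLLOW(J): in Q::=num J else, J is followed by else with FIRST {else}. Thus FOLLOW(J) = {else}.
FOLLOW(Q): in S::=Q, the suffix after Q is empty, so FOLLOW(Q) ⊇ FOLLOW(S) = {$}; in J::=G Q else G, Q is followed by else G with FIRST {else}. Thus FOLLOW(Q) = {$, else}.
FOLLOW(N): in S::=G N num, N is followed by num with FIRST {num}; in S::=end N G, N is followed by G with FIRST {λ, end, num}; in S::=end N G, the suffix after N is nullable, so FOLLOW(N) ⊇ FOLLOW(S) = {$}; in G::=N num, N is followed by num with FIRST {num}. Thus FOLLOW(N) = {$, end, num}.
FOLLOW(G): in S::=G N num, G is followed by N num with FIRST {end, num}; in S::=end N G, the suffix after G is empty, so FOLLOW(G) ⊇ FOLLOW(S) = {$}; in J::=G Q else G (occurrence 1), G is followed by Q else G with FIRST {num}; in J::=G Q else G (occurrence 2), the suffix after G is empty, so FOLLOW(G) ⊇ FOLLOW(J) = {else}; in N::=G, the suffix after G is empty, so FOLLOW(G) ⊇ FOLLOW(N) = {$, end, num}. Thus FOLLOW(G) = {$, else, end, num}.

{$, else, end, num}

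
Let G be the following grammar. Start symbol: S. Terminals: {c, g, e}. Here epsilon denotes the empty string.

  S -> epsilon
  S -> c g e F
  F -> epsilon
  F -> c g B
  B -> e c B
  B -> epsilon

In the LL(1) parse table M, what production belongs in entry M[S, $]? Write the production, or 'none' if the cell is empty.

S -> epsilon

FIRST(S): from S->epsilon we get {epsilon}; from S->c g e F we get {c}. So FIRST(S) = {epsilon, c}.
FIRST(F): from F->epsilon we get {epsilon}; from F->c g B we get {c}. So FIRST(F) = {epsilon, c}.
FIRST(B): from B->e c B we get {e}; from B->epsilon we get {epsilon}. So FIRST(B) = {epsilon, e}.
FOLLOW(S) includes $ since S is the start symbol.
FOLLOW(S): S appears on no right-hand side. Thus FOLLOW(S) = {$}.
For S -> epsilon: FIRST(epsilon) = {epsilon}, so it goes in M[S, t] for t ∈ {}; since epsilon ∈ FIRST, also for every t ∈ FOLLOW(S) = {$}.
For S -> c g e F: FIRST(c g e F) = {c}, so it goes in M[S, t] for t ∈ {c}.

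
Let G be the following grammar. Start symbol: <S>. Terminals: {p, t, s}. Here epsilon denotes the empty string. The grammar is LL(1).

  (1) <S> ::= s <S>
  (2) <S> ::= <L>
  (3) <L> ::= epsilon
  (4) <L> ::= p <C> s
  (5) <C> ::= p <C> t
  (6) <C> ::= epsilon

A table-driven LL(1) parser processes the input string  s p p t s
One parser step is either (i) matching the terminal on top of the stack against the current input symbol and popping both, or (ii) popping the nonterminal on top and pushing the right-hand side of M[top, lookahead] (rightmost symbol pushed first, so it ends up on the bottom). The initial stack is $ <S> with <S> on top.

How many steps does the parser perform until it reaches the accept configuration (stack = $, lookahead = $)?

10

step 1: stack=$ <S>  input=s p p t s $  — expand <S> ::= s <S>
step 2: stack=$ <S> s  input=s p p t s $  — match s
step 3: stack=$ <S>  input=p p t s $  — expand <S> ::= <L>
step 4: stack=$ <L>  input=p p t s $  — expand <L> ::= p <C> s
step 5: stack=$ s <C> p  input=p p t s $  — match p
step 6: stack=$ s <C>  input=p t s $  — expand <C> ::= p <C> t
step 7: stack=$ s t <C> p  input=p t s $  — match p
step 8: stack=$ s t <C>  input=t s $  — expand <C> ::= epsilon
step 9: stack=$ s t  input=t s $  — match t
step 10: stack=$ s  input=s $  — match s
Accept reached after 10 steps.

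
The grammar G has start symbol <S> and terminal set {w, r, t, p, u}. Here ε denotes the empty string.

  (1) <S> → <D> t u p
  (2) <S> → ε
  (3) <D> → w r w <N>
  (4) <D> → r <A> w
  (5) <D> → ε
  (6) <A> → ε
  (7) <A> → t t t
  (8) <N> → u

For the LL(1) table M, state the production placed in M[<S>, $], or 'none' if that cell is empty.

FIRST(<D>) = {ε, r, w}
FIRST(<A>) = {ε, t}
FIRST(<N>) = {u}
FIRST(<S>) = {ε, r, t, w}  (via <D> t u p)
FOLLOW(<S>) includes $ since <S> is the start symbol.
FOLLOW(<S>): <S> appears on no right-hand side. Thus FOLLOW(<S>) = {$}.
For <S> → <D> t u p: FIRST(<D> t u p) = {r, t, w}, so it goes in M[<S>, t] for t ∈ {r, t, w}.
For <S> → ε: FIRST(ε) = {ε}, so it goes in M[<S>, t] for t ∈ {}; since ε ∈ FIRST, also for every t ∈ FOLLOW(<S>) = {$}.

<S> → ε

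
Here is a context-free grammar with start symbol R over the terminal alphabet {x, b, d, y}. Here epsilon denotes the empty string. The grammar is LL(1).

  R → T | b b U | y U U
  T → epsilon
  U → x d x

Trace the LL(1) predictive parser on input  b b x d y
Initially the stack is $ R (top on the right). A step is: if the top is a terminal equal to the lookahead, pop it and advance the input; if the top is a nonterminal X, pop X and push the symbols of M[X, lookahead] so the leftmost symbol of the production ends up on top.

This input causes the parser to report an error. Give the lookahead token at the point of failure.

y

     Stack    Input        Action
  1  $ R      b b x d y $  expand R → b b U
  2  $ U b b  b b x d y $  match b
  3  $ U b    b x d y $    match b
  4  $ U      x d y $      expand U → x d x
  5  $ x d x  x d y $      match x
  6  $ x d    d y $        match d
  7  $ x      y $          error: top is terminal x but lookahead is y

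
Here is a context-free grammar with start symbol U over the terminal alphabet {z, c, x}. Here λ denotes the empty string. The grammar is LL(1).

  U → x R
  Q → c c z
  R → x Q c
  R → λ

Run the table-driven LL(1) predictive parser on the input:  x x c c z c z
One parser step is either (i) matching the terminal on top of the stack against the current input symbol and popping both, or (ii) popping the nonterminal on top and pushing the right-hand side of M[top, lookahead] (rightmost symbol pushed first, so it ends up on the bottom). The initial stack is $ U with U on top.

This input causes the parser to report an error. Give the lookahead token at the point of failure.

      Stack      Input            Action
   1  $ U        x x c c z c z $  expand U → x R
   2  $ R x      x x c c z c z $  match x
   3  $ R        x c c z c z $    expand R → x Q c
   4  $ c Q x    x c c z c z $    match x
   5  $ c Q      c c z c z $      expand Q → c c z
   6  $ c z c c  c c z c z $      match c
   7  $ c z c    c z c z $        match c
   8  $ c z      z c z $          match z
   9  $ c        c z $            match c
  10  $          z $              error: stack empty but input remains

z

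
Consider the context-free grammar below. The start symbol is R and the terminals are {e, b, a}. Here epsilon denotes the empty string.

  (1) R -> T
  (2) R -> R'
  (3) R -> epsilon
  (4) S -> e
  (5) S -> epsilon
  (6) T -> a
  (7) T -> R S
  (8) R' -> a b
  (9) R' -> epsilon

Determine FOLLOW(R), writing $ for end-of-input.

{$, e}

FIRST(S): from S->e we get {e}; from S->epsilon we get {epsilon}. So FIRST(S) = {epsilon, e}.
FIRST(R'): from R'->a b we get {a}; from R'->epsilon we get {epsilon}. So FIRST(R') = {epsilon, a}.
FIRST(R): from R->T we get {epsilon, a, e}; from R->R' we get {epsilon, a}; from R->epsilon we get {epsilon}. So FIRST(R) = {epsilon, a, e}.
FIRST(T): from T->a we get {a}; from T->R S we get {epsilon, a, e}. So FIRST(T) = {epsilon, a, e}.
FOLLOW(R) includes $ since R is the start symbol.
FOLLOW(R): in T->R S, R is followed by S with FIRST {epsilon, e}; in T->R S, the suffix after R is nullable, so FOLLOW(R) ⊇ FOLLOW(T) = {$, e}. Thus FOLLOW(R) = {$, e}.
FOLLOW(T): in R->T, the suffix after T is empty, so FOLLOW(T) ⊇ FOLLOW(R) = {$, e}. Thus FOLLOW(T) = {$, e}.
FOLLOW(S): in T->R S, the suffix after S is empty, so FOLLOW(S) ⊇ FOLLOW(T) = {$, e}. Thus FOLLOW(S) = {$, e}.
FOLLOW(R'): in R->R', the suffix after R' is empty, so FOLLOW(R') ⊇ FOLLOW(R) = {$, e}. Thus FOLLOW(R') = {$, e}.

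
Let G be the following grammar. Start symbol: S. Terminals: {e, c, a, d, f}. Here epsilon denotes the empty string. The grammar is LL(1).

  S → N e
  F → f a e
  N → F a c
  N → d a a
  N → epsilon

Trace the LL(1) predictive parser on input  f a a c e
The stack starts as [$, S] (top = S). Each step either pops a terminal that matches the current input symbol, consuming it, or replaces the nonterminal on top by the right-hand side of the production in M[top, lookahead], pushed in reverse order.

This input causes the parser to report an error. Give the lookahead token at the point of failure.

a

step 1: stack=$ S  input=f a a c e $  — expand S → N e
step 2: stack=$ e N  input=f a a c e $  — expand N → F a c
step 3: stack=$ e c a F  input=f a a c e $  — expand F → f a e
step 4: stack=$ e c a e a f  input=f a a c e $  — match f
step 5: stack=$ e c a e a  input=a a c e $  — match a
step 6: stack=$ e c a e  input=a c e $  — error: top is terminal e but lookahead is a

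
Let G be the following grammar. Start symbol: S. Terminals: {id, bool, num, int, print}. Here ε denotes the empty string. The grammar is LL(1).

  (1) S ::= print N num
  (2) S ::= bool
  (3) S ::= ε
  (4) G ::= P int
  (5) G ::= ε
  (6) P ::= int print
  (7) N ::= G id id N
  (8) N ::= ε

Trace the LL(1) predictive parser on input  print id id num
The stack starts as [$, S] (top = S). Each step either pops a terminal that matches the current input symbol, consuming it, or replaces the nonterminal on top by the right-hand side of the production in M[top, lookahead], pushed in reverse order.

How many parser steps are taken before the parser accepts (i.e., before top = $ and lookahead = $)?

8

step 1: stack=$ S  input=print id id num $  — expand S ::= print N num
step 2: stack=$ num N print  input=print id id num $  — match print
step 3: stack=$ num N  input=id id num $  — expand N ::= G id id N
step 4: stack=$ num N id id G  input=id id num $  — expand G ::= ε
step 5: stack=$ num N id id  input=id id num $  — match id
step 6: stack=$ num N id  input=id num $  — match id
step 7: stack=$ num N  input=num $  — expand N ::= ε
step 8: stack=$ num  input=num $  — match num
Accept reached after 8 steps.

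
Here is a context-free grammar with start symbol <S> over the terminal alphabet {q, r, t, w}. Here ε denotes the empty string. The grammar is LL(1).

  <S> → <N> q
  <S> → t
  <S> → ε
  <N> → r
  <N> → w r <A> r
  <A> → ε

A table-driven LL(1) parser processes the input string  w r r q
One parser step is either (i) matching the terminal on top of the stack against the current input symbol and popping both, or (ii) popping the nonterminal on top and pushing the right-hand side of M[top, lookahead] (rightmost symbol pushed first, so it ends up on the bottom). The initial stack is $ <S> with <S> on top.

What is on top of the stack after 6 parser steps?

     Stack          Input      Action
  1  $ <S>          w r r q $  expand <S> → <N> q
  2  $ q <N>        w r r q $  expand <N> → w r <A> r
  3  $ q r <A> r w  w r r q $  match w
  4  $ q r <A> r    r r q $    match r
  5  $ q r <A>      r q $      expand <A> → ε
  6  $ q r          r q $      match r
Stack after step 6: $ q (top = q).

q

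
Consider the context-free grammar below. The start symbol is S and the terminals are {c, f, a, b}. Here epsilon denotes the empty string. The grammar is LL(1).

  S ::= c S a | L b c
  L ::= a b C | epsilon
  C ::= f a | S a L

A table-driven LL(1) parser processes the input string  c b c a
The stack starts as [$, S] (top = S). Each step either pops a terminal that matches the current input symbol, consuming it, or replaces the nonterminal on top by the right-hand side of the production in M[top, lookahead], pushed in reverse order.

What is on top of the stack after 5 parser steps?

step 1: stack=$ S  input=c b c a $  — expand S ::= c S a
step 2: stack=$ a S c  input=c b c a $  — match c
step 3: stack=$ a S  input=b c a $  — expand S ::= L b c
step 4: stack=$ a c b L  input=b c a $  — expand L ::= epsilon
step 5: stack=$ a c b  input=b c a $  — match b
Stack after step 5: $ a c (top = c).

c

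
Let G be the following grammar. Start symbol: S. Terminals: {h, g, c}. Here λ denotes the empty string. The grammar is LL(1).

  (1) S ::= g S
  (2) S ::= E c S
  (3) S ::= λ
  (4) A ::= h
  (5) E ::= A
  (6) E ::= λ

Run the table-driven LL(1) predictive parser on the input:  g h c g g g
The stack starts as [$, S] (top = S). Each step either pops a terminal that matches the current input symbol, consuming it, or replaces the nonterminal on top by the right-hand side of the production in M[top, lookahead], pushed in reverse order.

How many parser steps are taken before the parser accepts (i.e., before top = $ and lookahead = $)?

step 1: stack=$ S  input=g h c g g g $  — expand S ::= g S
step 2: stack=$ S g  input=g h c g g g $  — match g
step 3: stack=$ S  input=h c g g g $  — expand S ::= E c S
step 4: stack=$ S c E  input=h c g g g $  — expand E ::= A
step 5: stack=$ S c A  input=h c g g g $  — expand A ::= h
step 6: stack=$ S c h  input=h c g g g $  — match h
step 7: stack=$ S c  input=c g g g $  — match c
step 8: stack=$ S  input=g g g $  — expand S ::= g S
step 9: stack=$ S g  input=g g g $  — match g
step 10: stack=$ S  input=g g $  — expand S ::= g S
step 11: stack=$ S g  input=g g $  — match g
step 12: stack=$ S  input=g $  — expand S ::= g S
step 13: stack=$ S g  input=g $  — match g
step 14: stack=$ S  input=$  — expand S ::= λ
Accept reached after 14 steps.

14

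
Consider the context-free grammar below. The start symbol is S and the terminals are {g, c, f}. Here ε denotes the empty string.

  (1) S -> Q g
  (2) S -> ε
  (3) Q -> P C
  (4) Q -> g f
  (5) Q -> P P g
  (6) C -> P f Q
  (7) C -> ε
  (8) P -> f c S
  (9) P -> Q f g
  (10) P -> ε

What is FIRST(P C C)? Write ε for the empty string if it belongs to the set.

{ε, f, g}

FIRST(S): from S->Q g we get {f, g}; from S->ε we get {ε}. So FIRST(S) = {ε, f, g}.
FIRST(Q): from Q->P C we get {ε, f, g}; from Q->g f we get {g}; from Q->P P g we get {f, g}. So FIRST(Q) = {ε, f, g}.
FIRST(P): from P->f c S we get {f}; from P->Q f g we get {f, g}; from P->ε we get {ε}. So FIRST(P) = {ε, f, g}.
FIRST(C): from C->P f Q we get {f, g}; from C->ε we get {ε}. So FIRST(C) = {ε, f, g}.
FIRST(P C C): take FIRST of each symbol in turn, carrying on past any symbol whose FIRST contains ε; result {ε, f, g}.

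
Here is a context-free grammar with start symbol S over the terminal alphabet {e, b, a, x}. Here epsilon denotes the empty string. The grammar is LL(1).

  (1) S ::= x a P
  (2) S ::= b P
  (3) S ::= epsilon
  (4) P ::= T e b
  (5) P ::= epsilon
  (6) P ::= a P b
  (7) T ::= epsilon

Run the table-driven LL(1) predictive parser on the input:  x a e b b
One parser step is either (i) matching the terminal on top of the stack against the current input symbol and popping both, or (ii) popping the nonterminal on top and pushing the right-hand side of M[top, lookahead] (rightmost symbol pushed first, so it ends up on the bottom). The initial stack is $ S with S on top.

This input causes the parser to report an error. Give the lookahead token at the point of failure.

     Stack    Input        Action
  1  $ S      x a e b b $  expand S ::= x a P
  2  $ P a x  x a e b b $  match x
  3  $ P a    a e b b $    match a
  4  $ P      e b b $      expand P ::= T e b
  5  $ b e T  e b b $      expand T ::= epsilon
  6  $ b e    e b b $      match e
  7  $ b      b b $        match b
  8  $        b $          error: stack empty but input remains

b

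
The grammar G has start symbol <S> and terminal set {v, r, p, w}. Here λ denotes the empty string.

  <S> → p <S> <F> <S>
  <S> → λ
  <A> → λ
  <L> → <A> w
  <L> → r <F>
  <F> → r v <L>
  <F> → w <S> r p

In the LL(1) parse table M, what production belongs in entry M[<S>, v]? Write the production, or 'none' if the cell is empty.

none

FIRST(<S>) = {λ, p}
FIRST(<A>) = {λ}
FIRST(<F>) = {r, w}
FIRST(<L>) = {r, w}  (via <A> w)
FOLLOW(<S>) includes $ since <S> is the start symbol.
FOLLOW(<S>): in <S>→p <S> <F> <S> (occurrence 1), <S> is followed by <F> <S> with FIRST {r, w}; in <S>→p <S> <F> <S> (occurrence 2), the suffix after <S> is empty (adds nothing new); in <F>→w <S> r p, <S> is followed by r p with FIRST {r}. Thus FOLLOW(<S>) = {$, r, w}.
For <S> → p <S> <F> <S>: FIRST(p <S> <F> <S>) = {p}, so it goes in M[<S>, t] for t ∈ {p}.
For <S> → λ: FIRST(λ) = {λ}, so it goes in M[<S>, t] for t ∈ {}; since λ ∈ FIRST, also for every t ∈ FOLLOW(<S>) = {$, r, w}.
None of these place a production in M[<S>, v].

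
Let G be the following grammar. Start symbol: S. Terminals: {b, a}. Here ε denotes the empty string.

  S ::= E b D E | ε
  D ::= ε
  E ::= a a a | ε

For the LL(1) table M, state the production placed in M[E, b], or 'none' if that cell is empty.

E ::= ε

FIRST(D): from D::=ε we get {ε}. So FIRST(D) = {ε}.
FIRST(E): from E::=a a a we get {a}; from E::=ε we get {ε}. So FIRST(E) = {ε, a}.
FIRST(S): from S::=E b D E we get {a, b}; from S::=ε we get {ε}. So FIRST(S) = {ε, a, b}.
FOLLOW(S) includes $ since S is the start symbol.
FOLLOW(S): S appears on no right-hand side. Thus FOLLOW(S) = {$}.
FOLLOW(E): in S::=E b D E (occurrence 1), E is followed by b D E with FIRST {b}; in S::=E b D E (occurrence 2), the suffix after E is empty, so FOLLOW(E) ⊇ FOLLOW(S) = {$}. Thus FOLLOW(E) = {$, b}.
For E ::= a a a: FIRST(a a a) = {a}, so it goes in M[E, t] for t ∈ {a}.
For E ::= ε: FIRST(ε) = {ε}, so it goes in M[E, t] for t ∈ {}; since ε ∈ FIRST, also for every t ∈ FOLLOW(E) = {$, b}.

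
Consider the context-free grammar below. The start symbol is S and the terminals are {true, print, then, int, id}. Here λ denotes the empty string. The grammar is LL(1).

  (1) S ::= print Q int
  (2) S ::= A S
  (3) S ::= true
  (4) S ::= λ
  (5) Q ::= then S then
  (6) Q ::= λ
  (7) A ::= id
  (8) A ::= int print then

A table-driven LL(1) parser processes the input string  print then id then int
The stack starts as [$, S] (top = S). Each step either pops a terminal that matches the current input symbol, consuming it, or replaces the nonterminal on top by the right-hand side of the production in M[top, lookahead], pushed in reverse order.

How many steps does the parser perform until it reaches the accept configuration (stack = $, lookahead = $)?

10

step 1: stack=$ S  input=print then id then int $  — expand S ::= print Q int
step 2: stack=$ int Q print  input=print then id then int $  — match print
step 3: stack=$ int Q  input=then id then int $  — expand Q ::= then S then
step 4: stack=$ int then S then  input=then id then int $  — match then
step 5: stack=$ int then S  input=id then int $  — expand S ::= A S
step 6: stack=$ int then S A  input=id then int $  — expand A ::= id
step 7: stack=$ int then S id  input=id then int $  — match id
step 8: stack=$ int then S  input=then int $  — expand S ::= λ
step 9: stack=$ int then  input=then int $  — match then
step 10: stack=$ int  input=int $  — match int
Accept reached after 10 steps.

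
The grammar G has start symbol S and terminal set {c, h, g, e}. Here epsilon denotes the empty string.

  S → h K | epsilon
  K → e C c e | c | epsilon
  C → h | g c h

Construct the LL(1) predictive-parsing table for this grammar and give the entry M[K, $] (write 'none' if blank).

FIRST(S) = {epsilon, h}
FIRST(K) = {epsilon, c, e}
FIRST(C) = {g, h}
FOLLOW(S) includes $ since S is the start symbol.
FOLLOW(S): S appears on no right-hand side. Thus FOLLOW(S) = {$}.
FOLLOW(K): in S→h K, the suffix after K is empty, so FOLLOW(K) ⊇ FOLLOW(S) = {$}. Thus FOLLOW(K) = {$}.
For K → e C c e: FIRST(e C c e) = {e}, so it goes in M[K, t] for t ∈ {e}.
For K → c: FIRST(c) = {c}, so it goes in M[K, t] for t ∈ {c}.
For K → epsilon: FIRST(epsilon) = {epsilon}, so it goes in M[K, t] for t ∈ {}; since epsilon ∈ FIRST, also for every t ∈ FOLLOW(K) = {$}.

K → epsilon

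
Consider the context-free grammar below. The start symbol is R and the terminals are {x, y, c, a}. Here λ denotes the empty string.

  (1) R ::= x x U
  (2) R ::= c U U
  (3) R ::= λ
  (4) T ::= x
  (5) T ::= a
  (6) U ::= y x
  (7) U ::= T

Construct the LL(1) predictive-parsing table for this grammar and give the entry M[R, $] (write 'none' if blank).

FIRST(R): from R::=x x U we get {x}; from R::=c U U we get {c}; from R::=λ we get {λ}. So FIRST(R) = {λ, c, x}.
FIRST(T): from T::=x we get {x}; from T::=a we get {a}. So FIRST(T) = {a, x}.
FIRST(U): from U::=y x we get {y}; from U::=T we get {a, x}. So FIRST(U) = {a, x, y}.
FOLLOW(R) includes $ since R is the start symbol.
FOLLOW(R): R appears on no right-hand side. Thus FOLLOW(R) = {$}.
For R ::= x x U: FIRST(x x U) = {x}, so it goes in M[R, t] for t ∈ {x}.
For R ::= c U U: FIRST(c U U) = {c}, so it goes in M[R, t] for t ∈ {c}.
For R ::= λ: FIRST(λ) = {λ}, so it goes in M[R, t] for t ∈ {}; since λ ∈ FIRST, also for every t ∈ FOLLOW(R) = {$}.

R ::= λ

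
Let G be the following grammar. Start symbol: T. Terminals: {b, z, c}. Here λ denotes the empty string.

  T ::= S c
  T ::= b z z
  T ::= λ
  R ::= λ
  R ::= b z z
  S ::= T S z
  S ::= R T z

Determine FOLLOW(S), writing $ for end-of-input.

FIRST(R): from R::=λ we get {λ}; from R::=b z z we get {b}. So FIRST(R) = {λ, b}.
FIRST(T): from T::=S c we get {b, z}; from T::=b z z we get {b}; from T::=λ we get {λ}. So FIRST(T) = {λ, b, z}.
FIRST(S): from S::=T S z we get {b, z}; from S::=R T z we get {b, z}. So FIRST(S) = {b, z}.
FOLLOW(T) includes $ since T is the start symbol.
FOLLOW(T): in S::=T S z, T is followed by S z with FIRST {b, z}; in S::=R T z, T is followed by z with FIRST {z}. Thus FOLLOW(T) = {$, b, z}.
FOLLOW(R): in S::=R T z, R is followed by T z with FIRST {b, z}. Thus FOLLOW(R) = {b, z}.
FOLLOW(S): in T::=S c, S is followed by c with FIRST {c}; in S::=T S z, S is followed by z with FIRST {z}. Thus FOLLOW(S) = {c, z}.

{c, z}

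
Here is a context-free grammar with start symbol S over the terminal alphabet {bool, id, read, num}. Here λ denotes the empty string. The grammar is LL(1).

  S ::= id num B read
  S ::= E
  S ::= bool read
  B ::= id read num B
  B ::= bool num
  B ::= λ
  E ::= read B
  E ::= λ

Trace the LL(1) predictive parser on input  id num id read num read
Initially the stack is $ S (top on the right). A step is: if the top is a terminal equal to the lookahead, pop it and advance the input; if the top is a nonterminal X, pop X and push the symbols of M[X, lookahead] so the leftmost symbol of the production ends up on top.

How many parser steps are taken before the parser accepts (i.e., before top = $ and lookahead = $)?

9

     Stack                 Input                      Action
  1  $ S                   id num id read num read $  expand S ::= id num B read
  2  $ read B num id       id num id read num read $  match id
  3  $ read B num          num id read num read $     match num
  4  $ read B              id read num read $         expand B ::= id read num B
  5  $ read B num read id  id read num read $         match id
  6  $ read B num read     read num read $            match read
  7  $ read B num          num read $                 match num
  8  $ read B              read $                     expand B ::= λ
  9  $ read                read $                     match read
Accept reached after 9 steps.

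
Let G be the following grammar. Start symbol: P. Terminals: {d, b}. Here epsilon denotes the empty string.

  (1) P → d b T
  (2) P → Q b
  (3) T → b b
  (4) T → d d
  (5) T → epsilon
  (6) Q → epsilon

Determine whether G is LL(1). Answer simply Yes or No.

FIRST(P) = {b, d}
FIRST(T) = {epsilon, b, d}
FIRST(Q) = {epsilon}
FOLLOW(P) = {$}
FOLLOW(T) = {$}
FOLLOW(Q) = {b}
Each cell of M receives at most one production.

Yes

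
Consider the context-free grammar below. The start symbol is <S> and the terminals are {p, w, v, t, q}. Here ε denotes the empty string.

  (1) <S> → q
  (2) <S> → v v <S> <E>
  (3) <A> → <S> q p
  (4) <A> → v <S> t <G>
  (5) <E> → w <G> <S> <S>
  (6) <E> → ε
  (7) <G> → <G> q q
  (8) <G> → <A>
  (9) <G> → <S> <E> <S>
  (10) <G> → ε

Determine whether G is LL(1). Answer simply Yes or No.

No

FIRST(<S>) = {q, v}
FIRST(<A>) = {q, v}
FIRST(<E>) = {ε, w}
FIRST(<G>) = {ε, q, v}
FOLLOW(<S>) = {$, q, t, v, w}
FOLLOW(<A>) = {q, v}
FOLLOW(<E>) = {$, q, t, v, w}
FOLLOW(<G>) = {q, v}
Cell M[<A>, v] receives both <A> → <S> q p and <A> → v <S> t <G> — the grammar is not LL(1).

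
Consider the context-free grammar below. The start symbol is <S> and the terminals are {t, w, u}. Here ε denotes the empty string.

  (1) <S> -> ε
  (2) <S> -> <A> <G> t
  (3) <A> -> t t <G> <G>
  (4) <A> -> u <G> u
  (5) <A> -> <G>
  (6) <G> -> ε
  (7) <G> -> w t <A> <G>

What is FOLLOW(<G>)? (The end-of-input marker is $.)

{t, u, w}

FIRST(<G>) = {ε, w}
FIRST(<A>) = {ε, t, u, w}  (via <G>)
FIRST(<S>) = {ε, t, u, w}  (via <A> <G> t)
FOLLOW(<S>) includes $ since <S> is the start symbol.
FOLLOW(<S>): <S> appears on no right-hand side. Thus FOLLOW(<S>) = {$}.
FOLLOW(<A>): in <S>-><A> <G> t, <A> is followed by <G> t with FIRST {t, w}; in <G>->w t <A> <G>, <A> is followed by <G> with FIRST {ε, w}; in <G>->w t <A> <G>, the suffix after <A> is nullable, so FOLLOW(<A>) ⊇ FOLLOW(<G>) = {t, u, w}. Thus FOLLOW(<A>) = {t, u, w}.
FOLLOW(<G>): in <S>-><A> <G> t, <G> is followed by t with FIRST {t}; in <A>->t t <G> <G> (occurrence 1), <G> is followed by <G> with FIRST {ε, w}; in <A>->t t <G> <G> (occurrence 1), the suffix after <G> is nullable, so FOLLOW(<G>) ⊇ FOLLOW(<A>) = {t, u, w}; in <A>->t t <G> <G> (occurrence 2), the suffix after <G> is empty, so FOLLOW(<G>) ⊇ FOLLOW(<A>) = {t, u, w}; in <A>->u <G> u, <G> is followed by u with FIRST {u}; in <A>-><G>, the suffix after <G> is empty, so FOLLOW(<G>) ⊇ FOLLOW(<A>) = {t, u, w}; in <G>->w t <A> <G>, the suffix after <G> is empty (adds nothing new). Thus FOLLOW(<G>) = {t, u, w}.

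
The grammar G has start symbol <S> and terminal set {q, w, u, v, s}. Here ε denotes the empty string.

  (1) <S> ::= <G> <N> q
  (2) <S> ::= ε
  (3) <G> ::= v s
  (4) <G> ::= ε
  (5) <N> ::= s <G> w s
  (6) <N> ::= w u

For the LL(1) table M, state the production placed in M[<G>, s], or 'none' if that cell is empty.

FIRST(<G>): from <G>::=v s we get {v}; from <G>::=ε we get {ε}. So FIRST(<G>) = {ε, v}.
FIRST(<N>): from <N>::=s <G> w s we get {s}; from <N>::=w u we get {w}. So FIRST(<N>) = {s, w}.
FIRST(<S>): from <S>::=<G> <N> q we get {s, v, w}; from <S>::=ε we get {ε}. So FIRST(<S>) = {ε, s, v, w}.
FOLLOW(<S>) includes $ since <S> is the start symbol.
FOLLOW(<G>): in <S>::=<G> <N> q, <G> is followed by <N> q with FIRST {s, w}; in <N>::=s <G> w s, <G> is followed by w s with FIRST {w}. Thus FOLLOW(<G>) = {s, w}.
For <G> ::= v s: FIRST(v s) = {v}, so it goes in M[<G>, t] for t ∈ {v}.
For <G> ::= ε: FIRST(ε) = {ε}, so it goes in M[<G>, t] for t ∈ {}; since ε ∈ FIRST, also for every t ∈ FOLLOW(<G>) = {s, w}.

<G> ::= ε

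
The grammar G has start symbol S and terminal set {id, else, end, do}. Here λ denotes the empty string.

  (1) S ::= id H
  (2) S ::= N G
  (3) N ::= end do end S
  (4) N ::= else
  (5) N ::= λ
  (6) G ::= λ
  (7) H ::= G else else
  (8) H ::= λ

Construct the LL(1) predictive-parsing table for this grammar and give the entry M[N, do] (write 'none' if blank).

none

FIRST(N): from N::=end do end S we get {end}; from N::=else we get {else}; from N::=λ we get {λ}. So FIRST(N) = {λ, else, end}.
FIRST(G): from G::=λ we get {λ}. So FIRST(G) = {λ}.
FIRST(S): from S::=id H we get {id}; from S::=N G we get {λ, else, end}. So FIRST(S) = {λ, else, end, id}.
FIRST(H): from H::=G else else we get {else}; from H::=λ we get {λ}. So FIRST(H) = {λ, else}.
FOLLOW(S) includes $ since S is the start symbol.
FOLLOW(S): in N::=end do end S, the suffix after S is empty, so FOLLOW(S) ⊇ FOLLOW(N) = {$}. Thus FOLLOW(S) = {$}.
FOLLOW(N): in S::=N G, N is followed by G with FIRST {λ}; in S::=N G, the suffix after N is nullable, so FOLLOW(N) ⊇ FOLLOW(S) = {$}. Thus FOLLOW(N) = {$}.
For N ::= end do end S: FIRST(end do end S) = {end}, so it goes in M[N, t] for t ∈ {end}.
For N ::= else: FIRST(else) = {else}, so it goes in M[N, t] for t ∈ {else}.
For N ::= λ: FIRST(λ) = {λ}, so it goes in M[N, t] for t ∈ {}; since λ ∈ FIRST, also for every t ∈ FOLLOW(N) = {$}.
None of these place a production in M[N, do].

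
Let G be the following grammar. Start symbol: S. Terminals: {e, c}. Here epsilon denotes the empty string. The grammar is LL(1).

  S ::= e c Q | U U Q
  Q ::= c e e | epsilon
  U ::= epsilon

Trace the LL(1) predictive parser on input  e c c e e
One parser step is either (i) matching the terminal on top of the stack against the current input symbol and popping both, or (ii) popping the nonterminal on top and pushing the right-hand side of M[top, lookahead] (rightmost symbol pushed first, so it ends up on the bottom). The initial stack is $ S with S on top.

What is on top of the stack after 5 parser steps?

step 1: stack=$ S  input=e c c e e $  — expand S ::= e c Q
step 2: stack=$ Q c e  input=e c c e e $  — match e
step 3: stack=$ Q c  input=c c e e $  — match c
step 4: stack=$ Q  input=c e e $  — expand Q ::= c e e
step 5: stack=$ e e c  input=c e e $  — match c
Stack after step 5: $ e e (top = e).

e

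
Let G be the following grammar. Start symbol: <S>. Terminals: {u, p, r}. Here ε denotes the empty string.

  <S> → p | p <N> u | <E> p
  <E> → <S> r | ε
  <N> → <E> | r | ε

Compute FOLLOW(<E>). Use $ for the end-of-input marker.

{p, u}

FIRST(<S>) = {p}  (via <E> p)
FIRST(<E>) = {ε, p}  (via <S> r)
FIRST(<N>) = {ε, p, r}  (via <E>)
FOLLOW(<S>) includes $ since <S> is the start symbol.
FOLLOW(<S>): in <E>→<S> r, <S> is followed by r with FIRST {r}. Thus FOLLOW(<S>) = {$, r}.
FOLLOW(<N>): in <S>→p <N> u, <N> is followed by u with FIRST {u}. Thus FOLLOW(<N>) = {u}.
FOLLOW(<E>): in <S>→<E> p, <E> is followed by p with FIRST {p}; in <N>→<E>, the suffix after <E> is empty, so FOLLOW(<E>) ⊇ FOLLOW(<N>) = {u}. Thus FOLLOW(<E>) = {p, u}.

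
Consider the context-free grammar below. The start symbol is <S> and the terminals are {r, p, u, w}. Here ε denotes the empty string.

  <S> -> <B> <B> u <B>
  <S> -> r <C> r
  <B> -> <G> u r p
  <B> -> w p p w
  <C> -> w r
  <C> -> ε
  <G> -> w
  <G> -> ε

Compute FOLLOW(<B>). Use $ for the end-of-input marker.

FIRST(<C>): from <C>->w r we get {w}; from <C>->ε we get {ε}. So FIRST(<C>) = {ε, w}.
FIRST(<G>): from <G>->w we get {w}; from <G>->ε we get {ε}. So FIRST(<G>) = {ε, w}.
FIRST(<B>): from <B>-><G> u r p we get {u, w}; from <B>->w p p w we get {w}. So FIRST(<B>) = {u, w}.
FIRST(<S>): from <S>-><B> <B> u <B> we get {u, w}; from <S>->r <C> r we get {r}. So FIRST(<S>) = {r, u, w}.
FOLLOW(<S>) includes $ since <S> is the start symbol.
FOLLOW(<S>): <S> appears on no right-hand side. Thus FOLLOW(<S>) = {$}.
FOLLOW(<B>): in <S>-><B> <B> u <B> (occurrence 1), <B> is followed by <B> u <B> with FIRST {u, w}; in <S>-><B> <B> u <B> (occurrence 2), <B> is followed by u <B> with FIRST {u}; in <S>-><B> <B> u <B> (occurrence 3), the suffix after <B> is empty, so FOLLOW(<B>) ⊇ FOLLOW(<S>) = {$}. Thus FOLLOW(<B>) = {$, u, w}.
FOLLOW(<C>): in <S>->r <C> r, <C> is followed by r with FIRST {r}. Thus FOLLOW(<C>) = {r}.
FOLLOW(<G>): in <B>-><G> u r p, <G> is followed by u r p with FIRST {u}. Thus FOLLOW(<G>) = {u}.

{$, u, w}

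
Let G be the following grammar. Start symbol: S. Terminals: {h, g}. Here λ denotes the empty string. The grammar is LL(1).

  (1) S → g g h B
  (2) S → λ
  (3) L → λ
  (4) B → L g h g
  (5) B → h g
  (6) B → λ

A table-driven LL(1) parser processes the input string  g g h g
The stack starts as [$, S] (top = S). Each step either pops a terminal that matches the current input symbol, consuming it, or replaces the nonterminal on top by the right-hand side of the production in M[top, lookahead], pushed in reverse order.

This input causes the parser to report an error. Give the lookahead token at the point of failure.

$

     Stack      Input      Action
  1  $ S        g g h g $  expand S → g g h B
  2  $ B h g g  g g h g $  match g
  3  $ B h g    g h g $    match g
  4  $ B h      h g $      match h
  5  $ B        g $        expand B → L g h g
  6  $ g h g L  g $        expand L → λ
  7  $ g h g    g $        match g
  8  $ g h      $          error: top is terminal h but lookahead is $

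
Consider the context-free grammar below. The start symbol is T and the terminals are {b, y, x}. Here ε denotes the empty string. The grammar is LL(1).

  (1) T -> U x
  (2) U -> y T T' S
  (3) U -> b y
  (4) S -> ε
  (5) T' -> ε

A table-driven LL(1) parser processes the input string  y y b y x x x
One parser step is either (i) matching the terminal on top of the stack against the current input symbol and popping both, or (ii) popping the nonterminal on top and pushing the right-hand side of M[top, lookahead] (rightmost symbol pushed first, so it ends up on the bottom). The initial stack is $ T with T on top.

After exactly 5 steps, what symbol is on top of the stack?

step 1: stack=$ T  input=y y b y x x x $  — expand T -> U x
step 2: stack=$ x U  input=y y b y x x x $  — expand U -> y T T' S
step 3: stack=$ x S T' T y  input=y y b y x x x $  — match y
step 4: stack=$ x S T' T  input=y b y x x x $  — expand T -> U x
step 5: stack=$ x S T' x U  input=y b y x x x $  — expand U -> y T T' S
Stack after step 5: $ x S T' x S T' T y (top = y).

y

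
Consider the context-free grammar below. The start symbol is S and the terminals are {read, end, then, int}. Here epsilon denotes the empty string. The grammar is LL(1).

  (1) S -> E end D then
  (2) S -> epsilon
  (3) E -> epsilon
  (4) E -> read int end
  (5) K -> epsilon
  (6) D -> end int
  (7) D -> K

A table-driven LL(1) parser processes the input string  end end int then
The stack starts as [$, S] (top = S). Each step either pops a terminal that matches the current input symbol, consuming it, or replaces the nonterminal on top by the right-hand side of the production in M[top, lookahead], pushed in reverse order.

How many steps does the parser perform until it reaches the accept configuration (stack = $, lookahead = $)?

7

     Stack           Input               Action
  1  $ S             end end int then $  expand S -> E end D then
  2  $ then D end E  end end int then $  expand E -> epsilon
  3  $ then D end    end end int then $  match end
  4  $ then D        end int then $      expand D -> end int
  5  $ then int end  end int then $      match end
  6  $ then int      int then $          match int
  7  $ then          then $              match then
Accept reached after 7 steps.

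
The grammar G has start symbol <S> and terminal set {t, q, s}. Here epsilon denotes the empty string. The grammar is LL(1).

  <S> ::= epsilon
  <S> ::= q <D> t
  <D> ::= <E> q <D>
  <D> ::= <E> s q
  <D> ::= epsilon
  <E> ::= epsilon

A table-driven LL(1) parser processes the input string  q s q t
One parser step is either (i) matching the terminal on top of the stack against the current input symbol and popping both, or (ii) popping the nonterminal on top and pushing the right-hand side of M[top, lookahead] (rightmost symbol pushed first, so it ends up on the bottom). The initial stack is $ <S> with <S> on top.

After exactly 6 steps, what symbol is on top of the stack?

t

step 1: stack=$ <S>  input=q s q t $  — expand <S> ::= q <D> t
step 2: stack=$ t <D> q  input=q s q t $  — match q
step 3: stack=$ t <D>  input=s q t $  — expand <D> ::= <E> s q
step 4: stack=$ t q s <E>  input=s q t $  — expand <E> ::= epsilon
step 5: stack=$ t q s  input=s q t $  — match s
step 6: stack=$ t q  input=q t $  — match q
Stack after step 6: $ t (top = t).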